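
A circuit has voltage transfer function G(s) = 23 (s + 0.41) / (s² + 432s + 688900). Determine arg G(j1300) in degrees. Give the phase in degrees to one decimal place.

∠(j1300 + 0.41) = arctan(1300/0.41) = 89.98°
∠[(j1300)² + 432(j1300) + 688900] = ∠[-1.0011e+06 + j5.616e+05] = 150.71°
∠G(j1300) = 89.98° − 150.71° = -60.73°

-60.7°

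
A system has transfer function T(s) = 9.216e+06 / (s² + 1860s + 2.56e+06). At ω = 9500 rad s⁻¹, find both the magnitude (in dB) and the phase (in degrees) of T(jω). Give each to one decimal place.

|(j9500)² + 1860(j9500) + 2.56e+06| = |-8.769e+07 + j1.767e+07| = 8.945e+07
|T(j9500)| = 9.216e+06 / 8.945e+07 = 0.10303
20 log₁₀(0.10303) = -19.74 dB
∠[(j9500)² + 1860(j9500) + 2.56e+06] = ∠[-8.769e+07 + j1.767e+07] = 168.61°
∠T(j9500) = −168.61° = -168.61°

|T| = -19.7 dB, ∠T = -168.6°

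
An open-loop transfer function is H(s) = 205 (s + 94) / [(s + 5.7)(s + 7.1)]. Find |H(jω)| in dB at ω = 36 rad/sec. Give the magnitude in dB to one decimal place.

|j36 + 94| = √(36² + 94²) = 100.7
|j36 + 5.7| = √(36² + 5.7²) = 36.45
|j36 + 7.1| = √(36² + 7.1²) = 36.69
|H(j36)| = 205 × 100.7 / (36.45 × 36.69) = 15.429
20 log₁₀(15.429) = 23.77 dB

23.8 dB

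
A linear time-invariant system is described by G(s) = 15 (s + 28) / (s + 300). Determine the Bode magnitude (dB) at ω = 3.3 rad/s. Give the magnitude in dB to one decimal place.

|j3.3 + 28| = √(3.3² + 28²) = 28.19
|j3.3 + 300| = √(3.3² + 300²) = 300
|G(j3.3)| = 15 × 28.19 / 300 = 1.4096
20 log₁₀(1.4096) = 2.98 dB

3.0 dB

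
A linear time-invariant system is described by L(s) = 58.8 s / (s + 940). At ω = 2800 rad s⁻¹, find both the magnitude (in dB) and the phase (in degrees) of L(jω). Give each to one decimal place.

|j2800| = 2800
|j2800 + 940| = √(2800² + 940²) = 2954
|L(j2800)| = 58.8 × 2800 / 2954 = 55.743
20 log₁₀(55.743) = 34.92 dB
∠(j2800) = 90.00°
∠(j2800 + 940) = arctan(2800/940) = 71.44°
∠L(j2800) = 90.00° − 71.44° = 18.56°

|L| = 34.9 dB, ∠L = 18.6°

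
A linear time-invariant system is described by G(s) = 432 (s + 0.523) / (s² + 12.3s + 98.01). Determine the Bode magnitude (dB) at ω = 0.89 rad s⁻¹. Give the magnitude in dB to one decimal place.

|j0.89 + 0.523| = √(0.89² + 0.523²) = 1.032
|(j0.89)² + 12.3(j0.89) + 98.01| = |97.218 + j10.947| = 97.83
|G(j0.89)| = 432 × 1.032 / 97.83 = 4.5583
20 log₁₀(4.5583) = 13.18 dB

13.2 dB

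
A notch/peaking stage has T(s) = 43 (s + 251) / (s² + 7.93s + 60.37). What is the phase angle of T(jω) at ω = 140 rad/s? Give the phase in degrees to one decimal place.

∠(j140 + 251) = arctan(140/251) = 29.15°
∠[(j140)² + 7.93(j140) + 60.37] = ∠[-19540 + j1110.2] = 176.75°
∠T(j140) = 29.15° − 176.75° = -147.60°

-147.6 deg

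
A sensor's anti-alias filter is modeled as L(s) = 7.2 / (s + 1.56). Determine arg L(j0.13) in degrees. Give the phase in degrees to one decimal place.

∠(j0.13 + 1.56) = arctan(0.13/1.56) = 4.76°
∠L(j0.13) = −4.76° = -4.76°

-4.8°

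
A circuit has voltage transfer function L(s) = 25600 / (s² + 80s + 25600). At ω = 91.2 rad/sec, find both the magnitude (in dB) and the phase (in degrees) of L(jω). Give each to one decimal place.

|(j91.2)² + 80(j91.2) + 25600| = |17283 + j7296| = 1.876e+04
|L(j91.2)| = 25600 / 1.876e+04 = 1.3646
20 log₁₀(1.3646) = 2.70 dB
∠[(j91.2)² + 80(j91.2) + 25600] = ∠[17283 + j7296] = 22.89°
∠L(j91.2) = −22.89° = -22.89°

|L| = 2.7 dB, ∠L = -22.9 deg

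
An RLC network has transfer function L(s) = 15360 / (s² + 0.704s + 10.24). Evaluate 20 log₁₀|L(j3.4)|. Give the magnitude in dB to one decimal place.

75.0 dB

|(j3.4)² + 0.704(j3.4) + 10.24| = |-1.32 + j2.3936| = 2.733
|L(j3.4)| = 15360 / 2.733 = 5619.3
20 log₁₀(5619.3) = 74.99 dB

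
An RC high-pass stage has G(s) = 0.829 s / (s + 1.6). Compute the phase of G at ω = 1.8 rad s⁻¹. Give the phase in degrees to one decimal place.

41.6°

∠(j1.8) = 90.00°
∠(j1.8 + 1.6) = arctan(1.8/1.6) = 48.37°
∠G(j1.8) = 90.00° − 48.37° = 41.63°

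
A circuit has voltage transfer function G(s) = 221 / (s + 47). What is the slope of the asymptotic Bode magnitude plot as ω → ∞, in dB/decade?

-20 dB/decade

With 0 zeros and 1 pole, the high-frequency asymptotic slope is 20 × (0 − 1) = -20 dB/decade.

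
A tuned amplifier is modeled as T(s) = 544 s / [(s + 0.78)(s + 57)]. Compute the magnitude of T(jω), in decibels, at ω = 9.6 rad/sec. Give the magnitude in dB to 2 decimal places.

19.44 dB

|j9.6| = 9.6
|j9.6 + 0.78| = √(9.6² + 0.78²) = 9.632
|j9.6 + 57| = √(9.6² + 57²) = 57.8
|T(j9.6)| = 544 × 9.6 / (9.632 × 57.8) = 9.3804
20 log₁₀(9.3804) = 19.444 dB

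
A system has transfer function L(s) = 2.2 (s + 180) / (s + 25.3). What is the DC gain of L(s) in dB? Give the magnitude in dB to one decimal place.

23.9 dB

L(0) = 2.2 × 180 / 25.3 = 15.652
20 log₁₀(15.652) = 23.89 dB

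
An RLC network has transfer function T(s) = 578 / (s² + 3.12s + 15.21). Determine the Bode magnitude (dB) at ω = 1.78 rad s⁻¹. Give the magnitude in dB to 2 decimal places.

|(j1.78)² + 3.12(j1.78) + 15.21| = |12.042 + j5.5536| = 13.26
|T(j1.78)| = 578 / 13.26 = 43.588
20 log₁₀(43.588) = 32.787 dB

32.79 dB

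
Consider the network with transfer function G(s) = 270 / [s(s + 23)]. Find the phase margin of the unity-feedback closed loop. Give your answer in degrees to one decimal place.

Gain crossover: |G(jω)| = 1 at ω ≈ 10.7 rad/sec.
∠G(j10.7) = −90° − arctan(10.7/23) ≈ -114.85°
PM = 180° + (-114.85°) = 65.15°

65.1 deg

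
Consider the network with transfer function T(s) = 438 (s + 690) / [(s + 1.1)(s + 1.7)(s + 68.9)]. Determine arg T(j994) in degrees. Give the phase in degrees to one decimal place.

-210.6°

∠(j994 + 690) = arctan(994/690) = 55.23°
∠(j994 + 1.1) = arctan(994/1.1) = 89.94°
∠(j994 + 1.7) = arctan(994/1.7) = 89.90°
∠(j994 + 68.9) = arctan(994/68.9) = 86.03°
∠T(j994) = 55.23° − (89.94° + 89.90° + 86.03°) = -210.64°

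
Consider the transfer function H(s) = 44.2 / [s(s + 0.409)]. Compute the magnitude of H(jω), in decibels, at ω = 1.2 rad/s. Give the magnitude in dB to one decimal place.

29.3 dB

|j1.2 + 0.409| = √(1.2² + 0.409²) = 1.268
|j1.2| = 1.2
|H(j1.2)| = 44.2 / (1.268 × 1.2) = 29.053
20 log₁₀(29.053) = 29.26 dB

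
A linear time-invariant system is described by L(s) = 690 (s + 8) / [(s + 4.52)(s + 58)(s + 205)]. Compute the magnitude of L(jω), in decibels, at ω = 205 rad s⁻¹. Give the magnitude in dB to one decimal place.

-39.0 dB

|j205 + 8| = √(205² + 8²) = 205.2
|j205 + 4.52| = √(205² + 4.52²) = 205
|j205 + 58| = √(205² + 58²) = 213
|j205 + 205| = √(205² + 205²) = 289.9
|L(j205)| = 690 × 205.2 / (205 × 213 × 289.9) = 0.011177
20 log₁₀(0.011177) = -39.03 dB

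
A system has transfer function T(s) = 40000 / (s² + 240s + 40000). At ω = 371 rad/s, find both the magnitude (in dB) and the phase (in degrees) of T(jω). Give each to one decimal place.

|(j371)² + 240(j371) + 40000| = |-97641 + j89040| = 1.321e+05
|T(j371)| = 40000 / 1.321e+05 = 0.3027
20 log₁₀(0.3027) = -10.38 dB
∠[(j371)² + 240(j371) + 40000] = ∠[-97641 + j89040] = 137.64°
∠T(j371) = −137.64° = -137.64°

|T| = -10.4 dB, ∠T = -137.6 deg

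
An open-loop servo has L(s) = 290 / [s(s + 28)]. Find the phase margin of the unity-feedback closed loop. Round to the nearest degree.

Gain crossover: |L(jω)| = 1 at ω ≈ 9.78 rad/s.
∠L(j9.78) = −90° − arctan(9.78/28) ≈ -109.25°
PM = 180° + (-109.25°) = 70.75°

71°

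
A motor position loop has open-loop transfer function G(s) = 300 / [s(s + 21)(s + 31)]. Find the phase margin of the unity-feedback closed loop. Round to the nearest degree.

Gain crossover: |G(jω)| = 1 at ω ≈ 0.461 rad/s.
∠G(j0.461) = −90° − arctan(0.461/21) − arctan(0.461/31) ≈ -92.11°
PM = 180° + (-92.11°) = 87.89°

88°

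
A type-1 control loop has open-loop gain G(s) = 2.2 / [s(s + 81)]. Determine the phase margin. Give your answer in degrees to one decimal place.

Gain crossover: |G(jω)| = 1 at ω ≈ 0.0272 rad s⁻¹.
∠G(j0.0272) = −90° − arctan(0.0272/81) ≈ -90.02°
PM = 180° + (-90.02°) = 89.98°

90.0 deg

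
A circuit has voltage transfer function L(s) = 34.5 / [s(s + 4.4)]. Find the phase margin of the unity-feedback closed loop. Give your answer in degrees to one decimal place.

40.7°

Gain crossover: |L(jω)| = 1 at ω ≈ 5.11 rad s⁻¹.
∠L(j5.11) = −90° − arctan(5.11/4.4) ≈ -139.29°
PM = 180° + (-139.29°) = 40.71°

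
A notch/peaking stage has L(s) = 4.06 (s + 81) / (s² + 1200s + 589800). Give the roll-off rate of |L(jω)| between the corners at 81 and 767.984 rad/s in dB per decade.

In this band the factors already past their corner are: zero at 81; net slope = 20 dB/decade.

20 dB/decade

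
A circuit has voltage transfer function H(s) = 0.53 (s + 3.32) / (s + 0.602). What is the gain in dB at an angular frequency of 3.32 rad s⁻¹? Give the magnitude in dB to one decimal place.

-2.6 dB

|j3.32 + 3.32| = √(3.32² + 3.32²) = 4.695
|j3.32 + 0.602| = √(3.32² + 0.602²) = 3.374
|H(j3.32)| = 0.53 × 4.695 / 3.374 = 0.73751
20 log₁₀(0.73751) = -2.64 dB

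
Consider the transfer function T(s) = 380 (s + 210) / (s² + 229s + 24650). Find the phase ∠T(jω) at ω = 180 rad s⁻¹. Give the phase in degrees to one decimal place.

∠(j180 + 210) = arctan(180/210) = 40.60°
∠[(j180)² + 229(j180) + 24650] = ∠[-7750 + j41220] = 100.65°
∠T(j180) = 40.60° − 100.65° = -60.05°

-60.0°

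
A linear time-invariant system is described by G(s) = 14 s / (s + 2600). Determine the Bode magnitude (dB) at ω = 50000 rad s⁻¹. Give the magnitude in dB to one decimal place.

|j50000| = 5e+04
|j50000 + 2600| = √(50000² + 2600²) = 5.007e+04
|G(j50000)| = 14 × 5e+04 / 5.007e+04 = 13.981
20 log₁₀(13.981) = 22.91 dB

22.9 dB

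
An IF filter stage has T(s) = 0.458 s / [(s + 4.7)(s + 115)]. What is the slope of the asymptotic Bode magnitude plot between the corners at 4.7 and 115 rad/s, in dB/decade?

In this band the factors already past their corner are: 1 differentiator zero, pole at 4.7; net slope = 0 dB/decade.

0 dB/decade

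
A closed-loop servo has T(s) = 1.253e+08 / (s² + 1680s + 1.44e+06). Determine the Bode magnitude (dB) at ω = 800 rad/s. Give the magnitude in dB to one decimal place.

38.1 dB

|(j800)² + 1680(j800) + 1.44e+06| = |8e+05 + j1.344e+06| = 1.564e+06
|T(j800)| = 1.253e+08 / 1.564e+06 = 80.111
20 log₁₀(80.111) = 38.07 dB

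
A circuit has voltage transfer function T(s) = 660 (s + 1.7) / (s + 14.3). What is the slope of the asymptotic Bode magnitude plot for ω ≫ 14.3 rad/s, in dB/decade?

0 dB/decade

With 1 zero and 1 pole, the high-frequency asymptotic slope is 20 × (1 − 1) = 0 dB/decade.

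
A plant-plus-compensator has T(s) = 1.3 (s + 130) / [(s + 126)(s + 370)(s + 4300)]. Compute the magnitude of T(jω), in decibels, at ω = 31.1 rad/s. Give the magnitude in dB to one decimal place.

|j31.1 + 130| = √(31.1² + 130²) = 133.7
|j31.1 + 126| = √(31.1² + 126²) = 129.8
|j31.1 + 370| = √(31.1² + 370²) = 371.3
|j31.1 + 4300| = √(31.1² + 4300²) = 4300
|T(j31.1)| = 1.3 × 133.7 / (129.8 × 371.3 × 4300) = 8.3859e-07
20 log₁₀(8.3859e-07) = -121.53 dB

-121.5 dB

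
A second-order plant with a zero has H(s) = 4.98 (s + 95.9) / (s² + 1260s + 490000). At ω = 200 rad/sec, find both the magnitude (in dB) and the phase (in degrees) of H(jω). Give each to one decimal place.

|j200 + 95.9| = √(200² + 95.9²) = 221.8
|(j200)² + 1260(j200) + 490000| = |4.5e+05 + j2.52e+05| = 5.158e+05
|H(j200)| = 4.98 × 221.8 / 5.158e+05 = 0.0021417
20 log₁₀(0.0021417) = -53.38 dB
∠(j200 + 95.9) = arctan(200/95.9) = 64.38°
∠[(j200)² + 1260(j200) + 490000] = ∠[4.5e+05 + j2.52e+05] = 29.25°
∠H(j200) = 64.38° − 29.25° = 35.13°

|H| = -53.4 dB, ∠H = 35.1°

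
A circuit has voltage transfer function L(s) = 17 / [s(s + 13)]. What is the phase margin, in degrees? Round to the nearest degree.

Gain crossover: |L(jω)| = 1 at ω ≈ 1.3 rad/sec.
∠L(j1.3) = −90° − arctan(1.3/13) ≈ -95.72°
PM = 180° + (-95.72°) = 84.28°

84 deg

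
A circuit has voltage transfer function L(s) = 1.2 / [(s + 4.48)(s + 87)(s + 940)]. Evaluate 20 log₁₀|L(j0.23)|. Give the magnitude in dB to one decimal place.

-109.7 dB

|j0.23 + 4.48| = √(0.23² + 4.48²) = 4.486
|j0.23 + 87| = √(0.23² + 87²) = 87
|j0.23 + 940| = √(0.23² + 940²) = 940
|L(j0.23)| = 1.2 / (4.486 × 87 × 940) = 3.271e-06
20 log₁₀(3.271e-06) = -109.71 dB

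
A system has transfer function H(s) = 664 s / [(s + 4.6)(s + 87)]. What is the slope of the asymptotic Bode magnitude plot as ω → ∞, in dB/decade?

-20 dB/decade

With 1 zero and 2 poles, the high-frequency asymptotic slope is 20 × (1 − 2) = -20 dB/decade.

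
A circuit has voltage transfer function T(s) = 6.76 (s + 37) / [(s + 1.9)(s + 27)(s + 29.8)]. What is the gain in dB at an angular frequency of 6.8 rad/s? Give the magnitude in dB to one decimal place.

|j6.8 + 37| = √(6.8² + 37²) = 37.62
|j6.8 + 1.9| = √(6.8² + 1.9²) = 7.06
|j6.8 + 27| = √(6.8² + 27²) = 27.84
|j6.8 + 29.8| = √(6.8² + 29.8²) = 30.57
|T(j6.8)| = 6.76 × 37.62 / (7.06 × 27.84 × 30.57) = 0.042323
20 log₁₀(0.042323) = -27.47 dB

-27.5 dB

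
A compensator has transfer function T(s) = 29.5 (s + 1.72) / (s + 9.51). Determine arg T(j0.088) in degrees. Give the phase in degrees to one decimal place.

2.4°

∠(j0.088 + 1.72) = arctan(0.088/1.72) = 2.93°
∠(j0.088 + 9.51) = arctan(0.088/9.51) = 0.53°
∠T(j0.088) = 2.93° − 0.53° = 2.40°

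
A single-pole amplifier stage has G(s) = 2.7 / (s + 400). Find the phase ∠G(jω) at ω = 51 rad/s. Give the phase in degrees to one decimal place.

-7.3 deg

∠(j51 + 400) = arctan(51/400) = 7.27°
∠G(j51) = −7.27° = -7.27°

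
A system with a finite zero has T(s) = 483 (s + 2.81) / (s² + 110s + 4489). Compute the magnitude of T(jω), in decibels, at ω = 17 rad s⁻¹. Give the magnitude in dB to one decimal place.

|j17 + 2.81| = √(17² + 2.81²) = 17.23
|(j17)² + 110(j17) + 4489| = |4200 + j1870| = 4597
|T(j17)| = 483 × 17.23 / 4597 = 1.8102
20 log₁₀(1.8102) = 5.15 dB

5.2 dB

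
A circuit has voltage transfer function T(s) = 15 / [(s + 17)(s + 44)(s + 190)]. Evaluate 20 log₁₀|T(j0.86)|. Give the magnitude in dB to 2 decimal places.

-79.54 dB

|j0.86 + 17| = √(0.86² + 17²) = 17.02
|j0.86 + 44| = √(0.86² + 44²) = 44.01
|j0.86 + 190| = √(0.86² + 190²) = 190
|T(j0.86)| = 15 / (17.02 × 44.01 × 190) = 0.00010539
20 log₁₀(0.00010539) = -79.544 dB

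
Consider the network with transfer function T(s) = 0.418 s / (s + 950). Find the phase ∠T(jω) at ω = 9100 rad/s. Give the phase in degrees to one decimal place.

∠(j9100) = 90.00°
∠(j9100 + 950) = arctan(9100/950) = 84.04°
∠T(j9100) = 90.00° − 84.04° = 5.96°

6.0°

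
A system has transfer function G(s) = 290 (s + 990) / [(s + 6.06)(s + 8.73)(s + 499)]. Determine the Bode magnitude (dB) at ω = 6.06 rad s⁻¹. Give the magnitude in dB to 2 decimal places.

16.01 dB

|j6.06 + 990| = √(6.06² + 990²) = 990
|j6.06 + 6.06| = √(6.06² + 6.06²) = 8.57
|j6.06 + 8.73| = √(6.06² + 8.73²) = 10.63
|j6.06 + 499| = √(6.06² + 499²) = 499
|G(j6.06)| = 290 × 990 / (8.57 × 10.63 × 499) = 6.3169
20 log₁₀(6.3169) = 16.010 dB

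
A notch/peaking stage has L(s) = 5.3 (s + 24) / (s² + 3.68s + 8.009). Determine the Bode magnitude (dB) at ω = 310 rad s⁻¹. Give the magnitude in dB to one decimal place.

|j310 + 24| = √(310² + 24²) = 310.9
|(j310)² + 3.68(j310) + 8.009| = |-96092 + j1140.8| = 9.61e+04
|L(j310)| = 5.3 × 310.9 / 9.61e+04 = 0.017148
20 log₁₀(0.017148) = -35.32 dB

-35.3 dB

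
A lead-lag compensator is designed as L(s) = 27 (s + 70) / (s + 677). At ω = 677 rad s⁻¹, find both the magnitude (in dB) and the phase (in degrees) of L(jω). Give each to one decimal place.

|j677 + 70| = √(677² + 70²) = 680.6
|j677 + 677| = √(677² + 677²) = 957.4
|L(j677)| = 27 × 680.6 / 957.4 = 19.194
20 log₁₀(19.194) = 25.66 dB
∠(j677 + 70) = arctan(677/70) = 84.10°
∠(j677 + 677) = arctan(677/677) = 45.00°
∠L(j677) = 84.10° − 45.00° = 39.10°

|L| = 25.7 dB, ∠L = 39.1 deg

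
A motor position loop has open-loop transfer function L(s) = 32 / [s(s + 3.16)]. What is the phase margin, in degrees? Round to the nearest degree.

31°

Gain crossover: |L(jω)| = 1 at ω ≈ 5.23 rad/s.
∠L(j5.23) = −90° − arctan(5.23/3.16) ≈ -148.88°
PM = 180° + (-148.88°) = 31.12°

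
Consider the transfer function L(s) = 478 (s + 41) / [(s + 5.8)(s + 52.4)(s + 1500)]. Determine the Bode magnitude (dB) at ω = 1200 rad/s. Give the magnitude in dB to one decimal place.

-73.7 dB

|j1200 + 41| = √(1200² + 41²) = 1201
|j1200 + 5.8| = √(1200² + 5.8²) = 1200
|j1200 + 52.4| = √(1200² + 52.4²) = 1201
|j1200 + 1500| = √(1200² + 1500²) = 1921
|L(j1200)| = 478 × 1201 / (1200 × 1201 × 1921) = 0.00020729
20 log₁₀(0.00020729) = -73.67 dB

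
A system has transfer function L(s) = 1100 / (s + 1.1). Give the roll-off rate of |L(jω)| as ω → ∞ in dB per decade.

-20 dB/decade

With 0 zeros and 1 pole, the high-frequency asymptotic slope is 20 × (0 − 1) = -20 dB/decade.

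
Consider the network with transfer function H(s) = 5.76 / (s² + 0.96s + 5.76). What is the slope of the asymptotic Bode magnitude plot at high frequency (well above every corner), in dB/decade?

With 0 zeros and 2 poles, the high-frequency asymptotic slope is 20 × (0 − 2) = -40 dB/decade.

-40 dB/decade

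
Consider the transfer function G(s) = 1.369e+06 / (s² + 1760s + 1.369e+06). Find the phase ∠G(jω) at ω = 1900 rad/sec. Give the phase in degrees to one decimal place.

-123.8 deg

∠[(j1900)² + 1760(j1900) + 1.369e+06] = ∠[-2.241e+06 + j3.344e+06] = 123.83°
∠G(j1900) = −123.83° = -123.83°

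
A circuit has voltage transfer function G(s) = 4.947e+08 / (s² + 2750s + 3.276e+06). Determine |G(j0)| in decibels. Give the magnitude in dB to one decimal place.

G(0) = 4.947e+08 / 3.276e+06 = 151.01
20 log₁₀(151.01) = 43.58 dB

43.6 dB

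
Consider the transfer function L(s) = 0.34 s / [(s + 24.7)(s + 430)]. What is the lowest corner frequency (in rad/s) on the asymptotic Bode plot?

24.7 rad/s

Break frequencies occur at each pole and zero magnitude: 24.7 rad/s, 430 rad/s.
The lowest is 24.7 rad/s.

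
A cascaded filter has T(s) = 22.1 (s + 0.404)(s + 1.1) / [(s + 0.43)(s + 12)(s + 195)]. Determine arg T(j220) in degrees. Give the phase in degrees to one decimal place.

-45.6°

∠(j220 + 0.404) = arctan(220/0.404) = 89.89°
∠(j220 + 1.1) = arctan(220/1.1) = 89.71°
∠(j220 + 0.43) = arctan(220/0.43) = 89.89°
∠(j220 + 12) = arctan(220/12) = 86.88°
∠(j220 + 195) = arctan(220/195) = 48.45°
∠T(j220) = 89.89° + 89.71° − (89.89° + 86.88° + 48.45°) = -45.60°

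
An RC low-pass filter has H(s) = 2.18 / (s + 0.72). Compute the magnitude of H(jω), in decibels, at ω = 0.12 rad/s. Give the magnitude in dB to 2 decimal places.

9.50 dB

|j0.12 + 0.72| = √(0.12² + 0.72²) = 0.7299
|H(j0.12)| = 2.18 / 0.7299 = 2.9866
20 log₁₀(2.9866) = 9.503 dB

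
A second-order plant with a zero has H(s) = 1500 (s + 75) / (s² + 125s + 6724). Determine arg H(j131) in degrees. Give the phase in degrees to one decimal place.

-62.3°

∠(j131 + 75) = arctan(131/75) = 60.21°
∠[(j131)² + 125(j131) + 6724] = ∠[-10437 + j16375] = 122.51°
∠H(j131) = 60.21° − 122.51° = -62.30°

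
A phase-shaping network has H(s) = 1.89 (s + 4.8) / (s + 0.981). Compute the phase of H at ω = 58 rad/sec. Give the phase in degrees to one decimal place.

∠(j58 + 4.8) = arctan(58/4.8) = 85.27°
∠(j58 + 0.981) = arctan(58/0.981) = 89.03°
∠H(j58) = 85.27° − 89.03° = -3.76°

-3.8°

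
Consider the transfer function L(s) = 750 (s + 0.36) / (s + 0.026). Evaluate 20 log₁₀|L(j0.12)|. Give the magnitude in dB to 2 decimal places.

67.30 dB

|j0.12 + 0.36| = √(0.12² + 0.36²) = 0.3795
|j0.12 + 0.026| = √(0.12² + 0.026²) = 0.1228
|L(j0.12)| = 750 × 0.3795 / 0.1228 = 2317.9
20 log₁₀(2317.9) = 67.302 dB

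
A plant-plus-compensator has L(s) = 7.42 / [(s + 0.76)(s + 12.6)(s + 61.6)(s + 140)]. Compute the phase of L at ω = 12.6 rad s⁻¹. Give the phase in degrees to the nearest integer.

∠(j12.6 + 0.76) = arctan(12.6/0.76) = 86.55°
∠(j12.6 + 12.6) = arctan(12.6/12.6) = 45.00°
∠(j12.6 + 61.6) = arctan(12.6/61.6) = 11.56°
∠(j12.6 + 140) = arctan(12.6/140) = 5.14°
∠L(j12.6) = − (86.55° + 45.00° + 11.56° + 5.14°) = -148.25°

-148°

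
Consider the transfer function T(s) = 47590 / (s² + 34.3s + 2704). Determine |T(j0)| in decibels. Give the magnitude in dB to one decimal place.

24.9 dB

T(0) = 47590 / 2704 = 17.6
20 log₁₀(17.6) = 24.91 dB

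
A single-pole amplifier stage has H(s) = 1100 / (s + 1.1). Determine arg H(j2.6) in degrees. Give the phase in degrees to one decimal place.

-67.1°

∠(j2.6 + 1.1) = arctan(2.6/1.1) = 67.07°
∠H(j2.6) = −67.07° = -67.07°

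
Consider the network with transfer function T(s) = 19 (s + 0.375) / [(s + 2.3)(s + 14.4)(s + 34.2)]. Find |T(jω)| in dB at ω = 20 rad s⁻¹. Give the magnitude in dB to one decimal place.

-34.3 dB

|j20 + 0.375| = √(20² + 0.375²) = 20
|j20 + 2.3| = √(20² + 2.3²) = 20.13
|j20 + 14.4| = √(20² + 14.4²) = 24.64
|j20 + 34.2| = √(20² + 34.2²) = 39.62
|T(j20)| = 19 × 20 / (20.13 × 24.64 × 39.62) = 0.019335
20 log₁₀(0.019335) = -34.27 dB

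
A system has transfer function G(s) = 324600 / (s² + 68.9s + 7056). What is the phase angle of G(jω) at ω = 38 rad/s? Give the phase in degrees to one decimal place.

∠[(j38)² + 68.9(j38) + 7056] = ∠[5612 + j2618.2] = 25.01°
∠G(j38) = −25.01° = -25.01°

-25.0°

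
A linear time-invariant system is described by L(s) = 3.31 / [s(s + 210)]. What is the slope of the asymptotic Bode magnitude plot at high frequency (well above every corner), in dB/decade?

-40 dB/decade

With 0 zeros and 2 poles, the high-frequency asymptotic slope is 20 × (0 − 2) = -40 dB/decade.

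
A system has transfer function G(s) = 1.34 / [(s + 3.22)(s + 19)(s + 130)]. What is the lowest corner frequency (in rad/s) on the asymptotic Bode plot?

Break frequencies occur at each pole and zero magnitude: 3.22 rad/s, 19 rad/s, 130 rad/s.
The lowest is 3.22 rad/s.

3.22 rad/s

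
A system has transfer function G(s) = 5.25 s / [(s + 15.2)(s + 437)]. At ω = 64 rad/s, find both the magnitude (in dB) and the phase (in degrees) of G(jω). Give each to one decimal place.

|G| = -38.7 dB, ∠G = 5.0°

|j64| = 64
|j64 + 15.2| = √(64² + 15.2²) = 65.78
|j64 + 437| = √(64² + 437²) = 441.7
|G(j64)| = 5.25 × 64 / (65.78 × 441.7) = 0.011565
20 log₁₀(0.011565) = -38.74 dB
∠(j64) = 90.00°
∠(j64 + 15.2) = arctan(64/15.2) = 76.64°
∠(j64 + 437) = arctan(64/437) = 8.33°
∠G(j64) = 90.00° − (76.64° + 8.33°) = 5.03°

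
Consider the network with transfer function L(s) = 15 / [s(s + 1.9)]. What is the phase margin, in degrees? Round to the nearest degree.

Gain crossover: |L(jω)| = 1 at ω ≈ 3.65 rad/s.
∠L(j3.65) = −90° − arctan(3.65/1.9) ≈ -152.48°
PM = 180° + (-152.48°) = 27.52°

28 deg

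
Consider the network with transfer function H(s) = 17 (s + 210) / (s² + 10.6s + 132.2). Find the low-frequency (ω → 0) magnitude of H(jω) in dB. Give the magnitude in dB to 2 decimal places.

28.63 dB

H(0) = 17 × 210 / 132.2 = 27.005
20 log₁₀(27.005) = 28.629 dB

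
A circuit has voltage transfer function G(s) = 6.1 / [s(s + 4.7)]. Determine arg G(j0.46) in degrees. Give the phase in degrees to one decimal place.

∠(j0.46 + 4.7) = arctan(0.46/4.7) = 5.59°
∠(j0.46) = 90.00°
∠G(j0.46) = − (5.59° + 90.00°) = -95.59°

-95.6°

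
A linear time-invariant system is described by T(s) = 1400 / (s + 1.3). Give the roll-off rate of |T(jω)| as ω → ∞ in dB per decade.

With 0 zeros and 1 pole, the high-frequency asymptotic slope is 20 × (0 − 1) = -20 dB/decade.

-20 dB/decade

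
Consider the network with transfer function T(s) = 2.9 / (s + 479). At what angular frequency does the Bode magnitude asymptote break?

The single real pole at s = −479 gives a corner at ω = 479 rad/sec.

479 rad/sec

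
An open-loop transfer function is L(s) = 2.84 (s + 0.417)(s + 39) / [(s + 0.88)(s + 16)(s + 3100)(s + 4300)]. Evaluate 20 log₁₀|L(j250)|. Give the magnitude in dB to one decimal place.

|j250 + 0.417| = √(250² + 0.417²) = 250
|j250 + 39| = √(250² + 39²) = 253
|j250 + 0.88| = √(250² + 0.88²) = 250
|j250 + 16| = √(250² + 16²) = 250.5
|j250 + 3100| = √(250² + 3100²) = 3110
|j250 + 4300| = √(250² + 4300²) = 4307
|L(j250)| = 2.84 × 250 × 253 / (250 × 250.5 × 3110 × 4307) = 2.1413e-07
20 log₁₀(2.1413e-07) = -133.39 dB

-133.4 dB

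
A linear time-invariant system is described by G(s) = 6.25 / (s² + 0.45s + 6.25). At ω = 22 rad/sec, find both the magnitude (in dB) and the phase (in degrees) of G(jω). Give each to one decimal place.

|(j22)² + 0.45(j22) + 6.25| = |-477.75 + j9.9| = 477.9
|G(j22)| = 6.25 / 477.9 = 0.013079
20 log₁₀(0.013079) = -37.67 dB
∠[(j22)² + 0.45(j22) + 6.25] = ∠[-477.75 + j9.9] = 178.81°
∠G(j22) = −178.81° = -178.81°

|G| = -37.7 dB, ∠G = -178.8°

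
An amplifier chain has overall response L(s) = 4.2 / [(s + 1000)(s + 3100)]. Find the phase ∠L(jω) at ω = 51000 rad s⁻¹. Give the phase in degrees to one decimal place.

-175.4°

∠(j51000 + 1000) = arctan(51000/1000) = 88.88°
∠(j51000 + 3100) = arctan(51000/3100) = 86.52°
∠L(j51000) = − (88.88° + 86.52°) = -175.40°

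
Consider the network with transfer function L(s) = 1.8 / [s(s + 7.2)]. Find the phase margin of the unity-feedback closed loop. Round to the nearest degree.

Gain crossover: |L(jω)| = 1 at ω ≈ 0.25 rad/s.
∠L(j0.25) = −90° − arctan(0.25/7.2) ≈ -91.99°
PM = 180° + (-91.99°) = 88.01°

88°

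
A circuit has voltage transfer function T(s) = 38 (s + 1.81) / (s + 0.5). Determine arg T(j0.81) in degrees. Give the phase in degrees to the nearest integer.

∠(j0.81 + 1.81) = arctan(0.81/1.81) = 24.11°
∠(j0.81 + 0.5) = arctan(0.81/0.5) = 58.31°
∠T(j0.81) = 24.11° − 58.31° = -34.20°

-34°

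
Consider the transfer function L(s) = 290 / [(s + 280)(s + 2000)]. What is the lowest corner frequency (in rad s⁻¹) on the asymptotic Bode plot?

280 rad s⁻¹

Break frequencies occur at each pole and zero magnitude: 280 rad s⁻¹, 2000 rad s⁻¹.
The lowest is 280 rad s⁻¹.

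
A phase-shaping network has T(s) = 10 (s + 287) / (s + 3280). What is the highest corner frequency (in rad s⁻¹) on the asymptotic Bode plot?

Break frequencies occur at each pole and zero magnitude: 287 rad s⁻¹, 3280 rad s⁻¹.
The highest is 3280 rad s⁻¹.

3280 rad s⁻¹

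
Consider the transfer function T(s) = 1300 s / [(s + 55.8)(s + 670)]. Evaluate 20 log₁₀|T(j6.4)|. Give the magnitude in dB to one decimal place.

-13.1 dB

|j6.4| = 6.4
|j6.4 + 55.8| = √(6.4² + 55.8²) = 56.17
|j6.4 + 670| = √(6.4² + 670²) = 670
|T(j6.4)| = 1300 × 6.4 / (56.17 × 670) = 0.22108
20 log₁₀(0.22108) = -13.11 dB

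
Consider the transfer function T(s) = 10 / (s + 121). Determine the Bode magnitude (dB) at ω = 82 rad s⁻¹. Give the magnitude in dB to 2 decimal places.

-23.30 dB

|j82 + 121| = √(82² + 121²) = 146.2
|T(j82)| = 10 / 146.2 = 0.068415
20 log₁₀(0.068415) = -23.297 dB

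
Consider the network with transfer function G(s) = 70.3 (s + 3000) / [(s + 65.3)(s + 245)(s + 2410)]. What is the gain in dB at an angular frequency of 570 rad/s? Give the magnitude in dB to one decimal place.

|j570 + 3000| = √(570² + 3000²) = 3054
|j570 + 65.3| = √(570² + 65.3²) = 573.7
|j570 + 245| = √(570² + 245²) = 620.4
|j570 + 2410| = √(570² + 2410²) = 2476
|G(j570)| = 70.3 × 3054 / (573.7 × 620.4 × 2476) = 0.00024353
20 log₁₀(0.00024353) = -72.27 dB

-72.3 dB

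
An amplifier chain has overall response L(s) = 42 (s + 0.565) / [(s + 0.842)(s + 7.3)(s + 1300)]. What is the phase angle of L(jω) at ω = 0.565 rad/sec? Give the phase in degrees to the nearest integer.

∠(j0.565 + 0.565) = arctan(0.565/0.565) = 45.00°
∠(j0.565 + 0.842) = arctan(0.565/0.842) = 33.86°
∠(j0.565 + 7.3) = arctan(0.565/7.3) = 4.43°
∠(j0.565 + 1300) = arctan(0.565/1300) = 0.02°
∠L(j0.565) = 45.00° − (33.86° + 4.43° + 0.02°) = 6.69°

7°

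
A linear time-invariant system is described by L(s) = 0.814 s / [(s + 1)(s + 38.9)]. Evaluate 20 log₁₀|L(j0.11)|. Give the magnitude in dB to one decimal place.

-52.8 dB

|j0.11| = 0.11
|j0.11 + 1| = √(0.11² + 1²) = 1.006
|j0.11 + 38.9| = √(0.11² + 38.9²) = 38.9
|L(j0.11)| = 0.814 × 0.11 / (1.006 × 38.9) = 0.002288
20 log₁₀(0.002288) = -52.81 dB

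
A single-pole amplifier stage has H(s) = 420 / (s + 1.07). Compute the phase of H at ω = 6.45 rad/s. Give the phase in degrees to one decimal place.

∠(j6.45 + 1.07) = arctan(6.45/1.07) = 80.58°
∠H(j6.45) = −80.58° = -80.58°

-80.6°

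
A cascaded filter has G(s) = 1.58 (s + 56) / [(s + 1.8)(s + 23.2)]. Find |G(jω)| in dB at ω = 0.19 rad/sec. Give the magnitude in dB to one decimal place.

|j0.19 + 56| = √(0.19² + 56²) = 56
|j0.19 + 1.8| = √(0.19² + 1.8²) = 1.81
|j0.19 + 23.2| = √(0.19² + 23.2²) = 23.2
|G(j0.19)| = 1.58 × 56 / (1.81 × 23.2) = 2.107
20 log₁₀(2.107) = 6.47 dB

6.5 dB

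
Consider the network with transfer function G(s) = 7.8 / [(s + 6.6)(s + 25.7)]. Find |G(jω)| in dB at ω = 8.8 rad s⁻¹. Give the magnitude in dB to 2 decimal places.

|j8.8 + 6.6| = √(8.8² + 6.6²) = 11
|j8.8 + 25.7| = √(8.8² + 25.7²) = 27.16
|G(j8.8)| = 7.8 / (11 × 27.16) = 0.026103
20 log₁₀(0.026103) = -31.666 dB

-31.67 dB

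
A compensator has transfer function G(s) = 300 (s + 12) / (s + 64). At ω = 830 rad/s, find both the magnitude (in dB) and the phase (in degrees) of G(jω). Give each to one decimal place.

|G| = 49.5 dB, ∠G = 3.6°

|j830 + 12| = √(830² + 12²) = 830.1
|j830 + 64| = √(830² + 64²) = 832.5
|G(j830)| = 300 × 830.1 / 832.5 = 299.14
20 log₁₀(299.14) = 49.52 dB
∠(j830 + 12) = arctan(830/12) = 89.17°
∠(j830 + 64) = arctan(830/64) = 85.59°
∠G(j830) = 89.17° − 85.59° = 3.58°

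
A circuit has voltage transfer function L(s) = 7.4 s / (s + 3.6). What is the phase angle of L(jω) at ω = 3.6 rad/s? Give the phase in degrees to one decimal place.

45.0 deg

∠(j3.6) = 90.00°
∠(j3.6 + 3.6) = arctan(3.6/3.6) = 45.00°
∠L(j3.6) = 90.00° − 45.00° = 45.00°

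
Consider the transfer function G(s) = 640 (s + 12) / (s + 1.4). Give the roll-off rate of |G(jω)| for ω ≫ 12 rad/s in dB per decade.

With 1 zero and 1 pole, the high-frequency asymptotic slope is 20 × (1 − 1) = 0 dB/decade.

0 dB/decade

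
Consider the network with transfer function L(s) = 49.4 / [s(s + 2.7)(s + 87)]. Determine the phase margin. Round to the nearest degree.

Gain crossover: |L(jω)| = 1 at ω ≈ 0.21 rad/s.
∠L(j0.21) = −90° − arctan(0.21/2.7) − arctan(0.21/87) ≈ -94.58°
PM = 180° + (-94.58°) = 85.42°

85°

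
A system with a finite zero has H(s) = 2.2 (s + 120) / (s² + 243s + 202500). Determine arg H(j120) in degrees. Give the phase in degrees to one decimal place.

36.2 deg

∠(j120 + 120) = arctan(120/120) = 45.00°
∠[(j120)² + 243(j120) + 202500] = ∠[1.881e+05 + j29160] = 8.81°
∠H(j120) = 45.00° − 8.81° = 36.19°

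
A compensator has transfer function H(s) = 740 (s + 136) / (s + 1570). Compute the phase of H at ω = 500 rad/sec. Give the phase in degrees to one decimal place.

57.1°

∠(j500 + 136) = arctan(500/136) = 74.78°
∠(j500 + 1570) = arctan(500/1570) = 17.67°
∠H(j500) = 74.78° − 17.67° = 57.12°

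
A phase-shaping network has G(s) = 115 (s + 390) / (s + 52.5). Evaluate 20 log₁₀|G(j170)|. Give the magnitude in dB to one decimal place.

|j170 + 390| = √(170² + 390²) = 425.4
|j170 + 52.5| = √(170² + 52.5²) = 177.9
|G(j170)| = 115 × 425.4 / 177.9 = 274.98
20 log₁₀(274.98) = 48.79 dB

48.8 dB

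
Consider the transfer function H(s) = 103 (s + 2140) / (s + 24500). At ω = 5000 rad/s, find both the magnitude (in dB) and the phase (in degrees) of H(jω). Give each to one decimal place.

|j5000 + 2140| = √(5000² + 2140²) = 5439
|j5000 + 24500| = √(5000² + 24500²) = 2.5e+04
|H(j5000)| = 103 × 5439 / 2.5e+04 = 22.403
20 log₁₀(22.403) = 27.01 dB
∠(j5000 + 2140) = arctan(5000/2140) = 66.83°
∠(j5000 + 24500) = arctan(5000/24500) = 11.53°
∠H(j5000) = 66.83° − 11.53° = 55.29°

|H| = 27.0 dB, ∠H = 55.3°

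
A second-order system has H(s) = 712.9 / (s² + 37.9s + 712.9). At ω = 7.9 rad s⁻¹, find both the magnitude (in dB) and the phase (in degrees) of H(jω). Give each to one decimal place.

|H| = -0.0 dB, ∠H = -24.7°

|(j7.9)² + 37.9(j7.9) + 712.9| = |650.49 + j299.41| = 716.1
|H(j7.9)| = 712.9 / 716.1 = 0.99555
20 log₁₀(0.99555) = -0.04 dB
∠[(j7.9)² + 37.9(j7.9) + 712.9] = ∠[650.49 + j299.41] = 24.72°
∠H(j7.9) = −24.72° = -24.72°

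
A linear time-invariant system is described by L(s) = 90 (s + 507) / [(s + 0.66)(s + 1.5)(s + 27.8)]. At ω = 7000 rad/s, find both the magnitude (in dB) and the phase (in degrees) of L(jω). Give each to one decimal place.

|j7000 + 507| = √(7000² + 507²) = 7018
|j7000 + 0.66| = √(7000² + 0.66²) = 7000
|j7000 + 1.5| = √(7000² + 1.5²) = 7000
|j7000 + 27.8| = √(7000² + 27.8²) = 7000
|L(j7000)| = 90 × 7018 / (7000 × 7000 × 7000) = 1.8415e-06
20 log₁₀(1.8415e-06) = -114.70 dB
∠(j7000 + 507) = arctan(7000/507) = 85.86°
∠(j7000 + 0.66) = arctan(7000/0.66) = 89.99°
∠(j7000 + 1.5) = arctan(7000/1.5) = 89.99°
∠(j7000 + 27.8) = arctan(7000/27.8) = 89.77°
∠L(j7000) = 85.86° − (89.99° + 89.99° + 89.77°) = -183.90°

|L| = -114.7 dB, ∠L = -183.9°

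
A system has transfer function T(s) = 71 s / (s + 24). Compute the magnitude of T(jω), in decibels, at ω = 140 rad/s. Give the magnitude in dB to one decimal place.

|j140| = 140
|j140 + 24| = √(140² + 24²) = 142
|T(j140)| = 71 × 140 / 142 = 69.979
20 log₁₀(69.979) = 36.90 dB

36.9 dB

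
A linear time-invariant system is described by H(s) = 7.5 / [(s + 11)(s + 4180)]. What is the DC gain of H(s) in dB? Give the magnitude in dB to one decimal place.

-75.8 dB

H(0) = 7.5 / (11 × 4180) = 0.00016311
20 log₁₀(0.00016311) = -75.75 dB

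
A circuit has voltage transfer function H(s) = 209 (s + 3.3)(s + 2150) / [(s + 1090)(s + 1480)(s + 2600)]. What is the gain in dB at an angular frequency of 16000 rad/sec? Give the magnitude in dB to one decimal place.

|j16000 + 3.3| = √(16000² + 3.3²) = 1.6e+04
|j16000 + 2150| = √(16000² + 2150²) = 1.614e+04
|j16000 + 1090| = √(16000² + 1090²) = 1.604e+04
|j16000 + 1480| = √(16000² + 1480²) = 1.607e+04
|j16000 + 2600| = √(16000² + 2600²) = 1.621e+04
|H(j16000)| = 209 × 1.6e+04 × 1.614e+04 / (1.604e+04 × 1.607e+04 × 1.621e+04) = 0.012924
20 log₁₀(0.012924) = -37.77 dB

-37.8 dB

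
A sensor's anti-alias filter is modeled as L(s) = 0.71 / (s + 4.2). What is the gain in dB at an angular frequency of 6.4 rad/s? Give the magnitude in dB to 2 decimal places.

|j6.4 + 4.2| = √(6.4² + 4.2²) = 7.655
|L(j6.4)| = 0.71 / 7.655 = 0.092749
20 log₁₀(0.092749) = -20.654 dB

-20.65 dB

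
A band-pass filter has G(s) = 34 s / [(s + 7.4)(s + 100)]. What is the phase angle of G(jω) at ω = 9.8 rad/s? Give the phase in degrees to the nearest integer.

31°

∠(j9.8) = 90.00°
∠(j9.8 + 7.4) = arctan(9.8/7.4) = 52.94°
∠(j9.8 + 100) = arctan(9.8/100) = 5.60°
∠G(j9.8) = 90.00° − (52.94° + 5.60°) = 31.46°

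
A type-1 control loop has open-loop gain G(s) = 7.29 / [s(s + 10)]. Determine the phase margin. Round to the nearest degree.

Gain crossover: |G(jω)| = 1 at ω ≈ 0.727 rad s⁻¹.
∠G(j0.727) = −90° − arctan(0.727/10) ≈ -94.16°
PM = 180° + (-94.16°) = 85.84°

86°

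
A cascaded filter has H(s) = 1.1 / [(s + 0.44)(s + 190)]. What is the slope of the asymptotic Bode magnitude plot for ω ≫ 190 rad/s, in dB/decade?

With 0 zeros and 2 poles, the high-frequency asymptotic slope is 20 × (0 − 2) = -40 dB/decade.

-40 dB/decade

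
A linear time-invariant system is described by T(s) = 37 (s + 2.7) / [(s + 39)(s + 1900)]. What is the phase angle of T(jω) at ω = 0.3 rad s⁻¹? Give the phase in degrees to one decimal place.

5.9°

∠(j0.3 + 2.7) = arctan(0.3/2.7) = 6.34°
∠(j0.3 + 39) = arctan(0.3/39) = 0.44°
∠(j0.3 + 1900) = arctan(0.3/1900) = 0.01°
∠T(j0.3) = 6.34° − (0.44° + 0.01°) = 5.89°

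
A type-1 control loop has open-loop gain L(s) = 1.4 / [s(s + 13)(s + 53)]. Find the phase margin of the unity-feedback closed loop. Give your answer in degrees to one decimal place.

Gain crossover: |L(jω)| = 1 at ω ≈ 0.00203 rad/sec.
∠L(j0.00203) = −90° − arctan(0.00203/13) − arctan(0.00203/53) ≈ -90.01°
PM = 180° + (-90.01°) = 89.99°

90.0 deg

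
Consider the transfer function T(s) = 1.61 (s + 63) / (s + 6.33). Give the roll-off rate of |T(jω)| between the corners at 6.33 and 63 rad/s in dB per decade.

In this band the factors already past their corner are: pole at 6.33; net slope = -20 dB/decade.

-20 dB/decade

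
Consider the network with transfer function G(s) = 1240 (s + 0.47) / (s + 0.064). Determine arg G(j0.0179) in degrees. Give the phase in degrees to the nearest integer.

-13°

∠(j0.0179 + 0.47) = arctan(0.0179/0.47) = 2.18°
∠(j0.0179 + 0.064) = arctan(0.0179/0.064) = 15.63°
∠G(j0.0179) = 2.18° − 15.63° = -13.44°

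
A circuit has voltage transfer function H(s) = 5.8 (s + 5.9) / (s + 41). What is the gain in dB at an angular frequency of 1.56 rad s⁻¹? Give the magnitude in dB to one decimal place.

|j1.56 + 5.9| = √(1.56² + 5.9²) = 6.103
|j1.56 + 41| = √(1.56² + 41²) = 41.03
|H(j1.56)| = 5.8 × 6.103 / 41.03 = 0.86269
20 log₁₀(0.86269) = -1.28 dB

-1.3 dB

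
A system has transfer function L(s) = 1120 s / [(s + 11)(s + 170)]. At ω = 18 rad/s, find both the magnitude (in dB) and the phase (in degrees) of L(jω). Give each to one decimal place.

|j18| = 18
|j18 + 11| = √(18² + 11²) = 21.1
|j18 + 170| = √(18² + 170²) = 171
|L(j18)| = 1120 × 18 / (21.1 × 171) = 5.5904
20 log₁₀(5.5904) = 14.95 dB
∠(j18) = 90.00°
∠(j18 + 11) = arctan(18/11) = 58.57°
∠(j18 + 170) = arctan(18/170) = 6.04°
∠L(j18) = 90.00° − (58.57° + 6.04°) = 25.39°

|L| = 14.9 dB, ∠L = 25.4°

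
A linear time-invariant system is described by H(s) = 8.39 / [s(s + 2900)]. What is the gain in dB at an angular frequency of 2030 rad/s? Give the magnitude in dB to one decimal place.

|j2030 + 2900| = √(2030² + 2900²) = 3540
|j2030| = 2030
|H(j2030)| = 8.39 / (3540 × 2030) = 1.1675e-06
20 log₁₀(1.1675e-06) = -118.65 dB

-118.7 dB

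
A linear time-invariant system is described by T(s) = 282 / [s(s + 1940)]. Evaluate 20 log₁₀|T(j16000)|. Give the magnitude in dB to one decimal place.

|j16000 + 1940| = √(16000² + 1940²) = 1.612e+04
|j16000| = 1.6e+04
|T(j16000)| = 282 / (1.612e+04 × 1.6e+04) = 1.0936e-06
20 log₁₀(1.0936e-06) = -119.22 dB

-119.2 dB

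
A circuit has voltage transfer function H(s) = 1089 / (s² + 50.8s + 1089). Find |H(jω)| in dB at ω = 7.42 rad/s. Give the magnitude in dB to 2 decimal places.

|(j7.42)² + 50.8(j7.42) + 1089| = |1033.9 + j376.94| = 1101
|H(j7.42)| = 1089 / 1101 = 0.98954
20 log₁₀(0.98954) = -0.091 dB

-0.09 dB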